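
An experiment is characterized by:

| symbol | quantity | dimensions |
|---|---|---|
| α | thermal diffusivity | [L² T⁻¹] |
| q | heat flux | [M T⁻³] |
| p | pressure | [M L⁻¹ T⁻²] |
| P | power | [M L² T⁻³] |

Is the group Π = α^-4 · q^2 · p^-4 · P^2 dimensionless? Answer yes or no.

yes

Sum the exponent of each base dimension across the product:
  M: −4·[α]_M + 2·[q]_M − 4·[p]_M + 2·[P]_M = −4·(0) + 2·(1) − 4·(1) + 2·(1) = 0
  L: −4·[α]_L + 2·[q]_L − 4·[p]_L + 2·[P]_L = −4·(2) + 2·(0) − 4·(-1) + 2·(2) = 0
  T: −4·[α]_T + 2·[q]_T − 4·[p]_T + 2·[P]_T = −4·(-1) + 2·(-3) − 4·(-2) + 2·(-3) = 0
All base exponents vanish — dimensionless.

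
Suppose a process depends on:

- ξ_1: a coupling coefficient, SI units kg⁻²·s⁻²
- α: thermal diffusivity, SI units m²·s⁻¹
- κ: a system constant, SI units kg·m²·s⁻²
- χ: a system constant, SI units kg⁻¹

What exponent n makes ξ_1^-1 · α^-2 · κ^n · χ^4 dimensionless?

Balance the M exponent: (1)·n from κ, plus −(-2) − 2·(0) + 4·(-1) = -2 from the rest, must sum to zero.
n − 2 = 0, so n = 2.

2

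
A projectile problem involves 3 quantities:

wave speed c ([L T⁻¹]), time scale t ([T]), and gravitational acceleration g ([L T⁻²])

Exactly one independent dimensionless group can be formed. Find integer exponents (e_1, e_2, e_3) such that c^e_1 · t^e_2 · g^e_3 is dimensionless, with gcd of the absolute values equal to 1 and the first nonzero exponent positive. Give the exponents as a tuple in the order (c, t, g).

L: e_1·(1) + e_2·(0) + e_3·(1) = 0
T: e_1·(-1) + e_2·(1) + e_3·(-2) = 0
Solving this homogeneous linear system for the smallest-integer solution (first nonzero entry positive) gives (1, -1, -1).

(1, -1, -1)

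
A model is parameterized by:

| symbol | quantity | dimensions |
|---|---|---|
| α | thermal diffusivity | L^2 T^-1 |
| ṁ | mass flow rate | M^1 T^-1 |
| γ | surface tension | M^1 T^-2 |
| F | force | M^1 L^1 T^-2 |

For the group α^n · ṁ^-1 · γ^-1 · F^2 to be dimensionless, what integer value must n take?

Balance the L exponent: (2)·n from α, plus −(0) − (0) + 2·(1) = 2 from the rest, must sum to zero.
2n + 2 = 0, so n = -1.

-1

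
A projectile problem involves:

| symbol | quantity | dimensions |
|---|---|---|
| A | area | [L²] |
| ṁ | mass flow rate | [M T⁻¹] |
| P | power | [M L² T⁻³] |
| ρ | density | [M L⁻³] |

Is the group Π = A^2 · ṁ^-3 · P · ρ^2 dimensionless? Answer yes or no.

Sum the exponent of each base dimension across the product:
  M: 2·[A]_M − 3·[ṁ]_M + [P]_M + 2·[ρ]_M = 2·(0) − 3·(1) + (1) + 2·(1) = 0
  L: 2·[A]_L − 3·[ṁ]_L + [P]_L + 2·[ρ]_L = 2·(2) − 3·(0) + (2) + 2·(-3) = 0
  T: 2·[A]_T − 3·[ṁ]_T + [P]_T + 2·[ρ]_T = 2·(0) − 3·(-1) + (-3) + 2·(0) = 0
  N: 2·[A]_N − 3·[ṁ]_N + [P]_N + 2·[ρ]_N = 2·(0) − 3·(0) + (0) + 2·(0) = 0
All base exponents vanish — dimensionless.

yes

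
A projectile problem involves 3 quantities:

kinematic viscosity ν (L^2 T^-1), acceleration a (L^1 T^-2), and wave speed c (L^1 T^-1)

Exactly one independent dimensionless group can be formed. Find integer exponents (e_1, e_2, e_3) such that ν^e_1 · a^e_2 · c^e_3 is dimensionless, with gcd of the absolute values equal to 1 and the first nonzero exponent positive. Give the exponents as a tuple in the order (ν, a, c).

(1, 1, -3)

L: e_1·(2) + e_2·(1) + e_3·(1) = 0
T: e_1·(-1) + e_2·(-2) + e_3·(-1) = 0
Solving this homogeneous linear system for the smallest-integer solution (first nonzero entry positive) gives (1, 1, -3).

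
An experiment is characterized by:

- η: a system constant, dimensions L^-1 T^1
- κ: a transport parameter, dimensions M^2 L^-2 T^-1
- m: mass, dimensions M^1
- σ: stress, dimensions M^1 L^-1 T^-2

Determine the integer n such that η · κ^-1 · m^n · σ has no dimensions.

1

Balance the M exponent: (1)·n from m, plus (0) − (2) + (1) = -1 from the rest, must sum to zero.
n − 1 = 0, so n = 1.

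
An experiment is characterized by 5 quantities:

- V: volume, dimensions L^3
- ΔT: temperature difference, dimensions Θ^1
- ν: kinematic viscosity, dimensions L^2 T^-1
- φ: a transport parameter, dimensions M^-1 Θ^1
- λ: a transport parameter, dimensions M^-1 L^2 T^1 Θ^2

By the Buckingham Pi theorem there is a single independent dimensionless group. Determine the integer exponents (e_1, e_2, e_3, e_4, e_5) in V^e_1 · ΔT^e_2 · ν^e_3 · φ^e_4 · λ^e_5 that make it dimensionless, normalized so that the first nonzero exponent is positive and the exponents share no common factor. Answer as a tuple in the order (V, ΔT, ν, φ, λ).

M: e_1·(0) + e_2·(0) + e_3·(0) + e_4·(-1) + e_5·(-1) = 0
L: e_1·(3) + e_2·(0) + e_3·(2) + e_4·(0) + e_5·(2) = 0
T: e_1·(0) + e_2·(0) + e_3·(-1) + e_4·(0) + e_5·(1) = 0
Θ: e_1·(0) + e_2·(1) + e_3·(0) + e_4·(1) + e_5·(2) = 0
Solving this homogeneous linear system for the smallest-integer solution (first nonzero entry positive) gives (4, 3, -3, 3, -3).

(4, 3, -3, 3, -3)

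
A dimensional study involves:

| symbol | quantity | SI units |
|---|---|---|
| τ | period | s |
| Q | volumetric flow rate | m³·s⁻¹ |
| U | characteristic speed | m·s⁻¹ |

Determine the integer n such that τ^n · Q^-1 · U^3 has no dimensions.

Balance the T exponent: (1)·n from τ, plus −(-1) + 3·(-1) = -2 from the rest, must sum to zero.
n − 2 = 0, so n = 2.

2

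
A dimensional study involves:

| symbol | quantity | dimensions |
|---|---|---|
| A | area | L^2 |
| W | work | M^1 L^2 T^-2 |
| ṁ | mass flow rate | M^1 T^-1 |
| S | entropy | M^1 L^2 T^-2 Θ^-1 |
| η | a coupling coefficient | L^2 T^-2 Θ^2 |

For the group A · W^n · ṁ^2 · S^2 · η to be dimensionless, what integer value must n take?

Balance the M exponent: (1)·n from W, plus (0) + 2·(1) + 2·(1) + (0) = 4 from the rest, must sum to zero.
n + 4 = 0, so n = -4.

-4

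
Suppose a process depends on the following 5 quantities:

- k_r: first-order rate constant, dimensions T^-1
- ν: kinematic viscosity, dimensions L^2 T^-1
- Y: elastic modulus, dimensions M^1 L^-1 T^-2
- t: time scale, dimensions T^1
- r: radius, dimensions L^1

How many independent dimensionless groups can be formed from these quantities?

There are 5 variables and 3 base dimensions (M, L, T).
The dimension matrix has rank 3.
Independent dimensionless groups: 5 − 3 = 2.

2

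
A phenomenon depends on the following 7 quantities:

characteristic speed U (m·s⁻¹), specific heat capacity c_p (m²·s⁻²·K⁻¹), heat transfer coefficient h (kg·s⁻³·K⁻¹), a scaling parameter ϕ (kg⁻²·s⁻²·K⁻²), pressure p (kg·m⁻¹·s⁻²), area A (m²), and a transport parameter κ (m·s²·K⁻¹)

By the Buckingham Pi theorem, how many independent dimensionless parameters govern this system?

3

There are 7 variables and 4 base dimensions (M, L, T, Θ).
The dimension matrix has rank 4.
Independent dimensionless groups: 7 − 4 = 3.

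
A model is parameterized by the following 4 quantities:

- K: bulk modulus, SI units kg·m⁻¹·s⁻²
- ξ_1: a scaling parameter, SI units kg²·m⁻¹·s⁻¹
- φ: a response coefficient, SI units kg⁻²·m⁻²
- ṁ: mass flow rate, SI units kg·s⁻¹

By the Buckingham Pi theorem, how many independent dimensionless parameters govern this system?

1

There are 4 variables and 3 base dimensions (M, L, T).
The dimension matrix has rank 3.
Independent dimensionless groups: 4 − 3 = 1.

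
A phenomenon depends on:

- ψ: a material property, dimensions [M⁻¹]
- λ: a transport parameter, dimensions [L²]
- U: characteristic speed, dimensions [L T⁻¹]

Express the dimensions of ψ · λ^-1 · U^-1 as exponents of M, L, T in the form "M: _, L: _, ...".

Collect each base-dimension exponent across the product:
  M: (-1) − (0) − (0) = -1
  L: (0) − (2) − (1) = -3
  T: (0) − (0) − (-1) = 1
So the dimensions are [M⁻¹ L⁻³ T].

M: -1, L: -3, T: 1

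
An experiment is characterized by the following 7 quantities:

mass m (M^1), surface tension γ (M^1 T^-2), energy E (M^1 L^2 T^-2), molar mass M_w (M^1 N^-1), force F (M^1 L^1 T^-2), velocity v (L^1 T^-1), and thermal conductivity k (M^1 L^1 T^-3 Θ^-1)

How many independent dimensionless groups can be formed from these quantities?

There are 7 variables and 5 base dimensions (M, L, T, Θ, N).
The dimension matrix has rank 5.
Independent dimensionless groups: 7 − 5 = 2.

2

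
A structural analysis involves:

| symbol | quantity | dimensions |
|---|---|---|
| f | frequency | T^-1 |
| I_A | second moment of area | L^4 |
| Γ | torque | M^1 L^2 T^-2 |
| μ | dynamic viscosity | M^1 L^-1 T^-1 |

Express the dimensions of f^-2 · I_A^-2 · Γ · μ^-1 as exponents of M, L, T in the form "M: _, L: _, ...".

Collect each base-dimension exponent across the product:
  M: −2·(0) − 2·(0) + (1) − (1) = 0
  L: −2·(0) − 2·(4) + (2) − (-1) = -5
  T: −2·(-1) − 2·(0) + (-2) − (-1) = 1
So the dimensions are [L⁻⁵ T].

M: 0, L: -5, T: 1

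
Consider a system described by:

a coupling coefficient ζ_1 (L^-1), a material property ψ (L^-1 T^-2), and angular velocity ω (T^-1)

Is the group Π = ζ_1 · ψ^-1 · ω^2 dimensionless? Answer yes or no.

Sum the exponent of each base dimension across the product:
  M: [ζ_1]_M − [ψ]_M + 2·[ω]_M = (0) − (0) + 2·(0) = 0
  L: [ζ_1]_L − [ψ]_L + 2·[ω]_L = (-1) − (-1) + 2·(0) = 0
  T: [ζ_1]_T − [ψ]_T + 2·[ω]_T = (0) − (-2) + 2·(-1) = 0
All base exponents vanish — dimensionless.

yes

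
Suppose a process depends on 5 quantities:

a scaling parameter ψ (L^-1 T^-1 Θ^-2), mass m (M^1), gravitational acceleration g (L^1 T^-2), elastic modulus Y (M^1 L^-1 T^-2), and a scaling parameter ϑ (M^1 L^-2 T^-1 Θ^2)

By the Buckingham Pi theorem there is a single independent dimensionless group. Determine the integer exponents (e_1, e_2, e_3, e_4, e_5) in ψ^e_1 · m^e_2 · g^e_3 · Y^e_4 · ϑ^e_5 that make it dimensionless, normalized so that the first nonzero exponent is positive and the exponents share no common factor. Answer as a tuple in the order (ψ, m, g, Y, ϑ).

(1, 1, 1, -2, 1)

M: e_1·(0) + e_2·(1) + e_3·(0) + e_4·(1) + e_5·(1) = 0
L: e_1·(-1) + e_2·(0) + e_3·(1) + e_4·(-1) + e_5·(-2) = 0
T: e_1·(-1) + e_2·(0) + e_3·(-2) + e_4·(-2) + e_5·(-1) = 0
Θ: e_1·(-2) + e_2·(0) + e_3·(0) + e_4·(0) + e_5·(2) = 0
Solving this homogeneous linear system for the smallest-integer solution (first nonzero entry positive) gives (1, 1, 1, -2, 1).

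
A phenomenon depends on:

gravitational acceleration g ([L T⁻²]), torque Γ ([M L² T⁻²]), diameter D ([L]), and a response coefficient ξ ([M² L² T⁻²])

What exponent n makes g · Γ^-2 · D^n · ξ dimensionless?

1

Balance the L exponent: (1)·n from D, plus (1) − 2·(2) + (2) = -1 from the rest, must sum to zero.
n − 1 = 0, so n = 1.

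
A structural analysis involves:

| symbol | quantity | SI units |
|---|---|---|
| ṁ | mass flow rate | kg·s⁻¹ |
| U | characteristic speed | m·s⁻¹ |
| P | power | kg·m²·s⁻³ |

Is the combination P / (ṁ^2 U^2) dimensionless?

no

Sum the exponent of each base dimension across the product:
  M: −2·[ṁ]_M − 2·[U]_M + [P]_M = −2·(1) − 2·(0) + (1) = -1
  L: −2·[ṁ]_L − 2·[U]_L + [P]_L = −2·(0) − 2·(1) + (2) = 0
  T: −2·[ṁ]_T − 2·[U]_T + [P]_T = −2·(-1) − 2·(-1) + (-3) = 1
Net dimensions [M⁻¹ T] ≠ [1] — not dimensionless.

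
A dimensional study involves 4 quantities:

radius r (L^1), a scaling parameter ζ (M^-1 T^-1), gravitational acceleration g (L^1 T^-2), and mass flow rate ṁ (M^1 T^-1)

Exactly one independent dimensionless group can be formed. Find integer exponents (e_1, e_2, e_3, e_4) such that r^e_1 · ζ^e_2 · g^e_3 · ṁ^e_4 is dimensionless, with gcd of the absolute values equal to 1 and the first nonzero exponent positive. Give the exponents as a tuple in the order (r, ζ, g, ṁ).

(1, 1, -1, 1)

M: e_1·(0) + e_2·(-1) + e_3·(0) + e_4·(1) = 0
L: e_1·(1) + e_2·(0) + e_3·(1) + e_4·(0) = 0
T: e_1·(0) + e_2·(-1) + e_3·(-2) + e_4·(-1) = 0
Solving this homogeneous linear system for the smallest-integer solution (first nonzero entry positive) gives (1, 1, -1, 1).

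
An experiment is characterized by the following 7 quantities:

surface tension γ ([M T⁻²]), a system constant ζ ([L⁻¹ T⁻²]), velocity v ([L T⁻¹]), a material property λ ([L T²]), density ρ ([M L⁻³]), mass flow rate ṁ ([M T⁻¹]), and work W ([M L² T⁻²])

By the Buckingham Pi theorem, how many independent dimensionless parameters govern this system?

There are 7 variables and 3 base dimensions (M, L, T).
The dimension matrix has rank 3.
Independent dimensionless groups: 7 − 3 = 4.

4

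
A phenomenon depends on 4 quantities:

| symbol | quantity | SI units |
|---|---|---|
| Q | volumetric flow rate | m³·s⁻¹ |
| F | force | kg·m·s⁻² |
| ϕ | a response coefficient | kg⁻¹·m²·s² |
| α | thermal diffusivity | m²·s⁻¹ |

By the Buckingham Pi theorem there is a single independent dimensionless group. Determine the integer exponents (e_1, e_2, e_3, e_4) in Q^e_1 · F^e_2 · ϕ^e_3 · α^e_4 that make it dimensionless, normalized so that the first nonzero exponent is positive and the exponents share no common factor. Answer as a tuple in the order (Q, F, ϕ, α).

M: e_1·(0) + e_2·(1) + e_3·(-1) + e_4·(0) = 0
L: e_1·(3) + e_2·(1) + e_3·(2) + e_4·(2) = 0
T: e_1·(-1) + e_2·(-2) + e_3·(2) + e_4·(-1) = 0
Solving this homogeneous linear system for the smallest-integer solution (first nonzero entry positive) gives (3, -1, -1, -3).

(3, -1, -1, -3)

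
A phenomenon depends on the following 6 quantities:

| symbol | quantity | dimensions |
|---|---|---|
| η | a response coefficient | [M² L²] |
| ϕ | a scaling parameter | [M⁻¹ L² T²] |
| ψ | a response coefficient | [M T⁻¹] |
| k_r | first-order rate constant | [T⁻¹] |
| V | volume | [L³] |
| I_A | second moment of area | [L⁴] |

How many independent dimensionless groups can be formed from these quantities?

3

There are 6 variables and 3 base dimensions (M, L, T).
The dimension matrix has rank 3.
Independent dimensionless groups: 6 − 3 = 3.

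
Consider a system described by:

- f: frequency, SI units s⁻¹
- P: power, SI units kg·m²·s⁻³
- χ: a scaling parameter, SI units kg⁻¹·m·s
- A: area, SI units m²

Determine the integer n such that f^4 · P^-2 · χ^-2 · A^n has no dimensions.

Balance the L exponent: (2)·n from A, plus 4·(0) − 2·(2) − 2·(1) = -6 from the rest, must sum to zero.
2n − 6 = 0, so n = 3.

3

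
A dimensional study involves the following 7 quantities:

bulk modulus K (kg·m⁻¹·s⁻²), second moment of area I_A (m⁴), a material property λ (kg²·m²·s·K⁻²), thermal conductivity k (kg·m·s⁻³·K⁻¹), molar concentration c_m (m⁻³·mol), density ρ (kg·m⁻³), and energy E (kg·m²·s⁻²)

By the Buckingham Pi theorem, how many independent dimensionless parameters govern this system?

There are 7 variables and 5 base dimensions (M, L, T, Θ, N).
The dimension matrix has rank 5.
Independent dimensionless groups: 7 − 5 = 2.

2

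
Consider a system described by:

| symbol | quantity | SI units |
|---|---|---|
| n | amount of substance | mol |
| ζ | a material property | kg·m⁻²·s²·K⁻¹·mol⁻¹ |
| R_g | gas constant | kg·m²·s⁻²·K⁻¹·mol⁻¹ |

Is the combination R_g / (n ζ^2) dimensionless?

no

Sum the exponent of each base dimension across the product:
  M: −[n]_M − 2·[ζ]_M + [R_g]_M = −(0) − 2·(1) + (1) = -1
  L: −[n]_L − 2·[ζ]_L + [R_g]_L = −(0) − 2·(-2) + (2) = 6
  T: −[n]_T − 2·[ζ]_T + [R_g]_T = −(0) − 2·(2) + (-2) = -6
  Θ: −[n]_Θ − 2·[ζ]_Θ + [R_g]_Θ = −(0) − 2·(-1) + (-1) = 1
  N: −[n]_N − 2·[ζ]_N + [R_g]_N = −(1) − 2·(-1) + (-1) = 0
Net dimensions [M⁻¹ L⁶ T⁻⁶ Θ] ≠ [1] — not dimensionless.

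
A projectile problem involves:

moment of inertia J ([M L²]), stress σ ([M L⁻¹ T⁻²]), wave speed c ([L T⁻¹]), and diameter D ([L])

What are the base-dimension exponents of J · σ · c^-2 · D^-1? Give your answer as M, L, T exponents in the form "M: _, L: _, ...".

M: 2, L: -2, T: 0

Collect each base-dimension exponent across the product:
  M: (1) + (1) − 2·(0) − (0) = 2
  L: (2) + (-1) − 2·(1) − (1) = -2
  T: (0) + (-2) − 2·(-1) − (0) = 0
So the dimensions are [M² L⁻²].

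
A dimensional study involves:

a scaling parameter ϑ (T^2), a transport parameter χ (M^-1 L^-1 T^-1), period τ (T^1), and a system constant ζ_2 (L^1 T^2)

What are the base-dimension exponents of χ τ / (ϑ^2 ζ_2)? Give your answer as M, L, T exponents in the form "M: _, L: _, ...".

Collect each base-dimension exponent across the product:
  M: −2·(0) + (-1) + (0) − (0) = -1
  L: −2·(0) + (-1) + (0) − (1) = -2
  T: −2·(2) + (-1) + (1) − (2) = -6
So the dimensions are [M⁻¹ L⁻² T⁻⁶].

M: -1, L: -2, T: -6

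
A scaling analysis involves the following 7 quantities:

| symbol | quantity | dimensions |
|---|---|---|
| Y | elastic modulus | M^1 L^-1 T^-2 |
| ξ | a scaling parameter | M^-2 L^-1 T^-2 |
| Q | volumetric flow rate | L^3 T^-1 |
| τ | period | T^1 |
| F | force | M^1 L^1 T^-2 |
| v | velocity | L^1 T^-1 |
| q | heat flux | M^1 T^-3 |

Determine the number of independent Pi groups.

There are 7 variables and 3 base dimensions (M, L, T).
The dimension matrix has rank 3.
Independent dimensionless groups: 7 − 3 = 4.

4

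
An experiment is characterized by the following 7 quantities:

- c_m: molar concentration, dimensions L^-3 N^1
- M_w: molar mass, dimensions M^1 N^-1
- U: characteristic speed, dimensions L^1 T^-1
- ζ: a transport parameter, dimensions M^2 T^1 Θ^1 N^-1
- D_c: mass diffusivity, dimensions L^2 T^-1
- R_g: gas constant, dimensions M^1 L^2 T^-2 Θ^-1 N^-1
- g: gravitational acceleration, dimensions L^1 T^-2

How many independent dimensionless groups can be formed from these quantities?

There are 7 variables and 5 base dimensions (M, L, T, Θ, N).
The dimension matrix has rank 5.
Independent dimensionless groups: 7 − 5 = 2.

2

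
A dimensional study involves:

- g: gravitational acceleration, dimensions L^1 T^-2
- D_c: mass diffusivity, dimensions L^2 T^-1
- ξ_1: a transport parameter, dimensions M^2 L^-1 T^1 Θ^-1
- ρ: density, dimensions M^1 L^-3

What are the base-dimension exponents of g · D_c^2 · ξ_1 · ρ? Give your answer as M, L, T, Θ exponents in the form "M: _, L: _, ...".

Collect each base-dimension exponent across the product:
  M: (0) + 2·(0) + (2) + (1) = 3
  L: (1) + 2·(2) + (-1) + (-3) = 1
  T: (-2) + 2·(-1) + (1) + (0) = -3
  Θ: (0) + 2·(0) + (-1) + (0) = -1
So the dimensions are [M³ L T⁻³ Θ⁻¹].

M: 3, L: 1, T: -3, Θ: -1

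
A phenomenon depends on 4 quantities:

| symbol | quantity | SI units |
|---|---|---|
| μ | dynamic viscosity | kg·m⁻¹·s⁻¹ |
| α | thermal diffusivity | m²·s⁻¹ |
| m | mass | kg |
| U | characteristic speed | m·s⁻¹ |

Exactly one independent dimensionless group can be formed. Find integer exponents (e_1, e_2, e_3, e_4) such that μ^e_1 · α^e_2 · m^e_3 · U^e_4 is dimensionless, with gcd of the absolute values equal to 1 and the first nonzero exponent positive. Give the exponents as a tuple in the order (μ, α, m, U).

(1, 2, -1, -3)

M: e_1·(1) + e_2·(0) + e_3·(1) + e_4·(0) = 0
L: e_1·(-1) + e_2·(2) + e_3·(0) + e_4·(1) = 0
T: e_1·(-1) + e_2·(-1) + e_3·(0) + e_4·(-1) = 0
Solving this homogeneous linear system for the smallest-integer solution (first nonzero entry positive) gives (1, 2, -1, -3).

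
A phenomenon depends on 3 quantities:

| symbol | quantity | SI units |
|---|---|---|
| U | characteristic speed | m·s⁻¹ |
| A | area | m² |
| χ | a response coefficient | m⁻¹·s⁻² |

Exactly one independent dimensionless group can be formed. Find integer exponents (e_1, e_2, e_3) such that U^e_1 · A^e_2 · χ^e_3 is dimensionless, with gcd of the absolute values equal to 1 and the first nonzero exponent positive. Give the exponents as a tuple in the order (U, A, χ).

L: e_1·(1) + e_2·(2) + e_3·(-1) = 0
T: e_1·(-1) + e_2·(0) + e_3·(-2) = 0
Solving this homogeneous linear system for the smallest-integer solution (first nonzero entry positive) gives (4, -3, -2).

(4, -3, -2)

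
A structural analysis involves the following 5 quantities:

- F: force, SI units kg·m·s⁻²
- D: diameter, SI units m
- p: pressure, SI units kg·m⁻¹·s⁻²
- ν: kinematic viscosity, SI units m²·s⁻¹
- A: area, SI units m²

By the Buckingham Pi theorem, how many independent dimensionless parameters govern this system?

2

There are 5 variables and 3 base dimensions (M, L, T).
The dimension matrix has rank 3.
Independent dimensionless groups: 5 − 3 = 2.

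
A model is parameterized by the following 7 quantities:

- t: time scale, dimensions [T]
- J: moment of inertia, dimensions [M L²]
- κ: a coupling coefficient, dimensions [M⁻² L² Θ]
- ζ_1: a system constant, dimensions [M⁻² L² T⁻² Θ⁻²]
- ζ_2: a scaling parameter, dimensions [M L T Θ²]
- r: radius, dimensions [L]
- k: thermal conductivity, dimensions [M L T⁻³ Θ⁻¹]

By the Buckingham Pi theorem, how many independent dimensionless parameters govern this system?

There are 7 variables and 4 base dimensions (M, L, T, Θ).
The dimension matrix has rank 4.
Independent dimensionless groups: 7 − 4 = 3.

3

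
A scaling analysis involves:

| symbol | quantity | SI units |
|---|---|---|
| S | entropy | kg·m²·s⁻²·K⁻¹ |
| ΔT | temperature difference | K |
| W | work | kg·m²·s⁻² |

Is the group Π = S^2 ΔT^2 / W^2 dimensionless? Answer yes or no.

Sum the exponent of each base dimension across the product:
  M: 2·[S]_M + 2·[ΔT]_M − 2·[W]_M = 2·(1) + 2·(0) − 2·(1) = 0
  L: 2·[S]_L + 2·[ΔT]_L − 2·[W]_L = 2·(2) + 2·(0) − 2·(2) = 0
  T: 2·[S]_T + 2·[ΔT]_T − 2·[W]_T = 2·(-2) + 2·(0) − 2·(-2) = 0
  Θ: 2·[S]_Θ + 2·[ΔT]_Θ − 2·[W]_Θ = 2·(-1) + 2·(1) − 2·(0) = 0
All base exponents vanish — dimensionless.

yes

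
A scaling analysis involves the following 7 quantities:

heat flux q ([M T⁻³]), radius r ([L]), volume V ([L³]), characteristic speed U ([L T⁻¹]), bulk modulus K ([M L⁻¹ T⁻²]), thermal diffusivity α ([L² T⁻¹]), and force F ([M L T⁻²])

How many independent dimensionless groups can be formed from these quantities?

4

There are 7 variables and 3 base dimensions (M, L, T).
The dimension matrix has rank 3.
Independent dimensionless groups: 7 − 3 = 4.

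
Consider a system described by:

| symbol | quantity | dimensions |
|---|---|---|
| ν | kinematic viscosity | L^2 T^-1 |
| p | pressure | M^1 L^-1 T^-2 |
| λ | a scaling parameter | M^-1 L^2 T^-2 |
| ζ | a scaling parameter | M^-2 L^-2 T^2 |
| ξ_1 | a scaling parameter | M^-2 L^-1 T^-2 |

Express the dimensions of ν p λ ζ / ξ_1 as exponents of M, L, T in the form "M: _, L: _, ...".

Collect each base-dimension exponent across the product:
  M: (0) + (1) + (-1) + (-2) − (-2) = 0
  L: (2) + (-1) + (2) + (-2) − (-1) = 2
  T: (-1) + (-2) + (-2) + (2) − (-2) = -1
So the dimensions are [L² T⁻¹].

M: 0, L: 2, T: -1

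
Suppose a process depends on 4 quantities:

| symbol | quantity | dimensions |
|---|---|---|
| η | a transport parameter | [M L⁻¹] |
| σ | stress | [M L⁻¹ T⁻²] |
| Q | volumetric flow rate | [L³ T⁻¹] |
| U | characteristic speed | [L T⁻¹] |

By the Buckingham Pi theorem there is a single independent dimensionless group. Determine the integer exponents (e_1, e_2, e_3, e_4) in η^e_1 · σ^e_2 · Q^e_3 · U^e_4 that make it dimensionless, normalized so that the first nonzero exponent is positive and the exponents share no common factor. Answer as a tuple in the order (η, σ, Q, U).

(1, -1, -1, 3)

M: e_1·(1) + e_2·(1) + e_3·(0) + e_4·(0) = 0
L: e_1·(-1) + e_2·(-1) + e_3·(3) + e_4·(1) = 0
T: e_1·(0) + e_2·(-2) + e_3·(-1) + e_4·(-1) = 0
Solving this homogeneous linear system for the smallest-integer solution (first nonzero entry positive) gives (1, -1, -1, 3).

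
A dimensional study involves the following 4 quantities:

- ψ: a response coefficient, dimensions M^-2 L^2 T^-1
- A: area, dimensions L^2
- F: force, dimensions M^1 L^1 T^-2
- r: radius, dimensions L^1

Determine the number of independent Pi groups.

1

There are 4 variables and 3 base dimensions (M, L, T).
The dimension matrix has rank 3.
Independent dimensionless groups: 4 − 3 = 1.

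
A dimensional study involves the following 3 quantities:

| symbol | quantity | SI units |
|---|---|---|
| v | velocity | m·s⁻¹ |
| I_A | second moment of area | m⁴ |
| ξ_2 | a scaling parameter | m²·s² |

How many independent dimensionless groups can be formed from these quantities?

There are 3 variables and 2 base dimensions (L, T).
The dimension matrix has rank 2.
Independent dimensionless groups: 3 − 2 = 1.

1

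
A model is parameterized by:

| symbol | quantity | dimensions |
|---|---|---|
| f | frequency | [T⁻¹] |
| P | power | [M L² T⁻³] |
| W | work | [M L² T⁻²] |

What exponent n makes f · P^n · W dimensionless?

Balance the M exponent: (1)·n from P, plus (0) + (1) = 1 from the rest, must sum to zero.
n + 1 = 0, so n = -1.

-1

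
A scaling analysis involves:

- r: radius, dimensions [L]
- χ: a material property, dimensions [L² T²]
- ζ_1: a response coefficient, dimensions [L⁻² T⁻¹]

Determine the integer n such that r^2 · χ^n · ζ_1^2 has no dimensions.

Balance the L exponent: (2)·n from χ, plus 2·(1) + 2·(-2) = -2 from the rest, must sum to zero.
2n − 2 = 0, so n = 1.

1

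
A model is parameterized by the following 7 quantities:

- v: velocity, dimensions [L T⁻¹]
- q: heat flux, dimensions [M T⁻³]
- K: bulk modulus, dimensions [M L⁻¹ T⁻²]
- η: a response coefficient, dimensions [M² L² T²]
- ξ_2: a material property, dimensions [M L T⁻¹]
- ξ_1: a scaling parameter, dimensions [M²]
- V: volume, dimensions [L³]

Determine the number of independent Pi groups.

4

There are 7 variables and 3 base dimensions (M, L, T).
The dimension matrix has rank 3.
Independent dimensionless groups: 7 − 3 = 4.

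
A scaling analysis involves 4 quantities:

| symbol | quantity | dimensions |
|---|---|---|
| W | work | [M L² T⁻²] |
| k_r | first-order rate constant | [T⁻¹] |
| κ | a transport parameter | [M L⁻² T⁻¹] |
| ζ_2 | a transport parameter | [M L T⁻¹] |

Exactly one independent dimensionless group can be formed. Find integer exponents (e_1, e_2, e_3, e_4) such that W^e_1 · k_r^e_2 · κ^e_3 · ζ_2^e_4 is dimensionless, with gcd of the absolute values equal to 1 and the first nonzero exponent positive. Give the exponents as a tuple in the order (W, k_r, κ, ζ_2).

(3, -3, 1, -4)

M: e_1·(1) + e_2·(0) + e_3·(1) + e_4·(1) = 0
L: e_1·(2) + e_2·(0) + e_3·(-2) + e_4·(1) = 0
T: e_1·(-2) + e_2·(-1) + e_3·(-1) + e_4·(-1) = 0
Solving this homogeneous linear system for the smallest-integer solution (first nonzero entry positive) gives (3, -3, 1, -4).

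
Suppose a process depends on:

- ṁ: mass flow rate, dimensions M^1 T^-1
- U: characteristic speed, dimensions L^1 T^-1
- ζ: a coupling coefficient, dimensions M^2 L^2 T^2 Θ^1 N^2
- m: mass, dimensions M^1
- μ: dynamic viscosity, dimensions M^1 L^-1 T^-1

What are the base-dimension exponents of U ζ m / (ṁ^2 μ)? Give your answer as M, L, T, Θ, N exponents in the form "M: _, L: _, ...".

Collect each base-dimension exponent across the product:
  M: −2·(1) + (0) + (2) + (1) − (1) = 0
  L: −2·(0) + (1) + (2) + (0) − (-1) = 4
  T: −2·(-1) + (-1) + (2) + (0) − (-1) = 4
  Θ: −2·(0) + (0) + (1) + (0) − (0) = 1
  N: −2·(0) + (0) + (2) + (0) − (0) = 2
So the dimensions are [L⁴ T⁴ Θ N²].

M: 0, L: 4, T: 4, Θ: 1, N: 2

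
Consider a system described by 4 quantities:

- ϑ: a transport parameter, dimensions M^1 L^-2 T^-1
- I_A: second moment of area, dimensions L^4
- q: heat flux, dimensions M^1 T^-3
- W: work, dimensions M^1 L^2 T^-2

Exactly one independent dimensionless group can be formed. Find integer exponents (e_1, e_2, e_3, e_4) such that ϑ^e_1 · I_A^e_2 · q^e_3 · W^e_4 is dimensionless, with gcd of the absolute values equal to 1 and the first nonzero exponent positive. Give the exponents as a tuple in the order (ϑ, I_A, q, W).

M: e_1·(1) + e_2·(0) + e_3·(1) + e_4·(1) = 0
L: e_1·(-2) + e_2·(4) + e_3·(0) + e_4·(2) = 0
T: e_1·(-1) + e_2·(0) + e_3·(-3) + e_4·(-2) = 0
Solving this homogeneous linear system for the smallest-integer solution (first nonzero entry positive) gives (2, 3, 2, -4).

(2, 3, 2, -4)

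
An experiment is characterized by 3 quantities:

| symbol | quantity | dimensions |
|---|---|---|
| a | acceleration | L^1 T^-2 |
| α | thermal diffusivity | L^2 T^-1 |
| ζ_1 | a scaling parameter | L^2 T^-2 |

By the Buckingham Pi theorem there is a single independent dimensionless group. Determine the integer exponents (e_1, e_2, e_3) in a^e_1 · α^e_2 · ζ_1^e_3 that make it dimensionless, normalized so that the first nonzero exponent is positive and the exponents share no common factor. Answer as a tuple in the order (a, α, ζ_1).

L: e_1·(1) + e_2·(2) + e_3·(2) = 0
T: e_1·(-2) + e_2·(-1) + e_3·(-2) = 0
Solving this homogeneous linear system for the smallest-integer solution (first nonzero entry positive) gives (2, 2, -3).

(2, 2, -3)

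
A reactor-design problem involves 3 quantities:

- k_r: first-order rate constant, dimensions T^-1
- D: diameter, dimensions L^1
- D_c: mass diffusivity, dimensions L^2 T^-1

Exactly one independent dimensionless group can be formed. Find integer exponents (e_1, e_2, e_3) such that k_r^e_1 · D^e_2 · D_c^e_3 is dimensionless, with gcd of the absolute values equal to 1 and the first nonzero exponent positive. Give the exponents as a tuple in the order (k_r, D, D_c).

(1, 2, -1)

L: e_1·(0) + e_2·(1) + e_3·(2) = 0
T: e_1·(-1) + e_2·(0) + e_3·(-1) = 0
Solving this homogeneous linear system for the smallest-integer solution (first nonzero entry positive) gives (1, 2, -1).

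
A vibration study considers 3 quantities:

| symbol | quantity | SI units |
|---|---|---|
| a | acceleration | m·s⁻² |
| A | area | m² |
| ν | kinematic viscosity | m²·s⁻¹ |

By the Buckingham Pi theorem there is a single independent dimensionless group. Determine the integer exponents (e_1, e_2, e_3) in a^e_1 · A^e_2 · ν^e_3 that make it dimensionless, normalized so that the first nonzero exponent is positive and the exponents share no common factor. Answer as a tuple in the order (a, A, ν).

(2, 3, -4)

L: e_1·(1) + e_2·(2) + e_3·(2) = 0
T: e_1·(-2) + e_2·(0) + e_3·(-1) = 0
Solving this homogeneous linear system for the smallest-integer solution (first nonzero entry positive) gives (2, 3, -4).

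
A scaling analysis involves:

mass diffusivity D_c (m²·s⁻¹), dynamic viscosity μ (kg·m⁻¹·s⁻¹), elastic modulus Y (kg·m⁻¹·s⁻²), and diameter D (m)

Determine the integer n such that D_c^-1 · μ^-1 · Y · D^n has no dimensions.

Balance the L exponent: (1)·n from D, plus −(2) − (-1) + (-1) = -2 from the rest, must sum to zero.
n − 2 = 0, so n = 2.

2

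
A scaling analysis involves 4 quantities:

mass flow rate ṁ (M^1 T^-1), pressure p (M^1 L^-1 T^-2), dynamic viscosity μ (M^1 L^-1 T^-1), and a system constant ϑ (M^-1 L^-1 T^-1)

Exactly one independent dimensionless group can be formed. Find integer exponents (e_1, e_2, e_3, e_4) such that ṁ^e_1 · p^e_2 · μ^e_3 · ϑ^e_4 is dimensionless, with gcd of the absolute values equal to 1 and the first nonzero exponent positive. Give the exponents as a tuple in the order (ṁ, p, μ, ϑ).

(2, -2, 1, 1)

M: e_1·(1) + e_2·(1) + e_3·(1) + e_4·(-1) = 0
L: e_1·(0) + e_2·(-1) + e_3·(-1) + e_4·(-1) = 0
T: e_1·(-1) + e_2·(-2) + e_3·(-1) + e_4·(-1) = 0
Solving this homogeneous linear system for the smallest-integer solution (first nonzero entry positive) gives (2, -2, 1, 1).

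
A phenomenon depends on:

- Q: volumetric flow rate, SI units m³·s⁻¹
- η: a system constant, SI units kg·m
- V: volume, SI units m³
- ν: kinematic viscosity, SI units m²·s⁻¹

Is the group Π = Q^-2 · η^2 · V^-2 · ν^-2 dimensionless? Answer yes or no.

no

Sum the exponent of each base dimension across the product:
  M: −2·[Q]_M + 2·[η]_M − 2·[V]_M − 2·[ν]_M = −2·(0) + 2·(1) − 2·(0) − 2·(0) = 2
  L: −2·[Q]_L + 2·[η]_L − 2·[V]_L − 2·[ν]_L = −2·(3) + 2·(1) − 2·(3) − 2·(2) = -14
  T: −2·[Q]_T + 2·[η]_T − 2·[V]_T − 2·[ν]_T = −2·(-1) + 2·(0) − 2·(0) − 2·(-1) = 4
Net dimensions [M² L⁻¹⁴ T⁴] ≠ [1] — not dimensionless.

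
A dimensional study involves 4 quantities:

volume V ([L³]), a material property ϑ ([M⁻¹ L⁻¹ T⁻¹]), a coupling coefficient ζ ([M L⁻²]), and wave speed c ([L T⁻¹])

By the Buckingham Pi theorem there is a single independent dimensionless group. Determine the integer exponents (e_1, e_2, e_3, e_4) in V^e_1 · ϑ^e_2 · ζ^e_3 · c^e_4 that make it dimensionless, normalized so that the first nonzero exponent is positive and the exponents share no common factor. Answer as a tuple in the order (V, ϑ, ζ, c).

M: e_1·(0) + e_2·(-1) + e_3·(1) + e_4·(0) = 0
L: e_1·(3) + e_2·(-1) + e_3·(-2) + e_4·(1) = 0
T: e_1·(0) + e_2·(-1) + e_3·(0) + e_4·(-1) = 0
Solving this homogeneous linear system for the smallest-integer solution (first nonzero entry positive) gives (4, 3, 3, -3).

(4, 3, 3, -3)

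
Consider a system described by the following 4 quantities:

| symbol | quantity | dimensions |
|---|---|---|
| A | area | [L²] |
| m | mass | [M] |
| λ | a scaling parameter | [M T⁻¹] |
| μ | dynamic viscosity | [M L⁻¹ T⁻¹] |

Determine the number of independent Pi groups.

1

There are 4 variables and 3 base dimensions (M, L, T).
The dimension matrix has rank 3.
Independent dimensionless groups: 4 − 3 = 1.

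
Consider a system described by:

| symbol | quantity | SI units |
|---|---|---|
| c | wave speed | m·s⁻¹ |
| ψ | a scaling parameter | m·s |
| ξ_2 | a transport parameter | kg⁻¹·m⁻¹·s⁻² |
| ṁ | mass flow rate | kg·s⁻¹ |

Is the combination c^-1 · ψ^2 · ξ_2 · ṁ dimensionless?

Sum the exponent of each base dimension across the product:
  M: −[c]_M + 2·[ψ]_M + [ξ_2]_M + [ṁ]_M = −(0) + 2·(0) + (-1) + (1) = 0
  L: −[c]_L + 2·[ψ]_L + [ξ_2]_L + [ṁ]_L = −(1) + 2·(1) + (-1) + (0) = 0
  T: −[c]_T + 2·[ψ]_T + [ξ_2]_T + [ṁ]_T = −(-1) + 2·(1) + (-2) + (-1) = 0
All base exponents vanish — dimensionless.

yes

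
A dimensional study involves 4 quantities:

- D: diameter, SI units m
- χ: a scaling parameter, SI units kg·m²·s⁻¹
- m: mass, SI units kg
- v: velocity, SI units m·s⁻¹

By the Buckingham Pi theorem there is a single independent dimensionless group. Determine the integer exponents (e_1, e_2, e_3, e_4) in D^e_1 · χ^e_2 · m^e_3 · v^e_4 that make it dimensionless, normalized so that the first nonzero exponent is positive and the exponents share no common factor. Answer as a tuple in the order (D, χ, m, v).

M: e_1·(0) + e_2·(1) + e_3·(1) + e_4·(0) = 0
L: e_1·(1) + e_2·(2) + e_3·(0) + e_4·(1) = 0
T: e_1·(0) + e_2·(-1) + e_3·(0) + e_4·(-1) = 0
Solving this homogeneous linear system for the smallest-integer solution (first nonzero entry positive) gives (1, -1, 1, 1).

(1, -1, 1, 1)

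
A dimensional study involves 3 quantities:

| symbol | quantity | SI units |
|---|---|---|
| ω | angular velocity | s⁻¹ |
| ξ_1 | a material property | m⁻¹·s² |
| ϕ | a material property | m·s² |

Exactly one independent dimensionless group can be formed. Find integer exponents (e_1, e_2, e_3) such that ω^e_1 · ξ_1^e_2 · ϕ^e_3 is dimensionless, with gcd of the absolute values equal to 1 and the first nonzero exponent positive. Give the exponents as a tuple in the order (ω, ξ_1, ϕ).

(4, 1, 1)

L: e_1·(0) + e_2·(-1) + e_3·(1) = 0
T: e_1·(-1) + e_2·(2) + e_3·(2) = 0
Solving this homogeneous linear system for the smallest-integer solution (first nonzero entry positive) gives (4, 1, 1).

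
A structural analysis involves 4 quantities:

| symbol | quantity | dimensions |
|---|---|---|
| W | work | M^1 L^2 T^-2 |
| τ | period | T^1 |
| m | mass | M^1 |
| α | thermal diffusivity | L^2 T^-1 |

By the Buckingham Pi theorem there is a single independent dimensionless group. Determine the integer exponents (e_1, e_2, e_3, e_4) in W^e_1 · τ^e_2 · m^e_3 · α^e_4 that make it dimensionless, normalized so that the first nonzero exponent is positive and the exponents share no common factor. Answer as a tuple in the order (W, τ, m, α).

M: e_1·(1) + e_2·(0) + e_3·(1) + e_4·(0) = 0
L: e_1·(2) + e_2·(0) + e_3·(0) + e_4·(2) = 0
T: e_1·(-2) + e_2·(1) + e_3·(0) + e_4·(-1) = 0
Solving this homogeneous linear system for the smallest-integer solution (first nonzero entry positive) gives (1, 1, -1, -1).

(1, 1, -1, -1)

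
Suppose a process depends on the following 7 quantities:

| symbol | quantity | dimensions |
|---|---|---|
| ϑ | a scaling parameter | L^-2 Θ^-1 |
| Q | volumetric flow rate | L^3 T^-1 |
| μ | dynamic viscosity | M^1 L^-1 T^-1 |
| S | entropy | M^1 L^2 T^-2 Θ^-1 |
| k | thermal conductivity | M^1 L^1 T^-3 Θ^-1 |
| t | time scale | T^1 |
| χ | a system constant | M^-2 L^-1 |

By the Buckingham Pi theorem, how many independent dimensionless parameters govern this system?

3

There are 7 variables and 4 base dimensions (M, L, T, Θ).
The dimension matrix has rank 4.
Independent dimensionless groups: 7 − 4 = 3.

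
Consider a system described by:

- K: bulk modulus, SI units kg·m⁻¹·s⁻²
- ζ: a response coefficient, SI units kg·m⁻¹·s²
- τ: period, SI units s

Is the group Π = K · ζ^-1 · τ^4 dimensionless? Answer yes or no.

yes

Sum the exponent of each base dimension across the product:
  M: [K]_M − [ζ]_M + 4·[τ]_M = (1) − (1) + 4·(0) = 0
  L: [K]_L − [ζ]_L + 4·[τ]_L = (-1) − (-1) + 4·(0) = 0
  T: [K]_T − [ζ]_T + 4·[τ]_T = (-2) − (2) + 4·(1) = 0
All base exponents vanish — dimensionless.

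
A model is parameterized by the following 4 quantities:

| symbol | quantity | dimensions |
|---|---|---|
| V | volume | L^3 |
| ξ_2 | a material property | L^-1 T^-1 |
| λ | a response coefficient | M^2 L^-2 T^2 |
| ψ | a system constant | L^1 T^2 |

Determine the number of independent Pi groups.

There are 4 variables and 3 base dimensions (M, L, T).
The dimension matrix has rank 3.
Independent dimensionless groups: 4 − 3 = 1.

1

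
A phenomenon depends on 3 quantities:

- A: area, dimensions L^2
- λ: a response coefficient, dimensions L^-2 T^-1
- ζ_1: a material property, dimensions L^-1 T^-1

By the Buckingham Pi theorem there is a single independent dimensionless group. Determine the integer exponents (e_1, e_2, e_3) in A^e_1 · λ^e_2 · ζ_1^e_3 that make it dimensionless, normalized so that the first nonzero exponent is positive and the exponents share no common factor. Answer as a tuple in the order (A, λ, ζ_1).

L: e_1·(2) + e_2·(-2) + e_3·(-1) = 0
T: e_1·(0) + e_2·(-1) + e_3·(-1) = 0
Solving this homogeneous linear system for the smallest-integer solution (first nonzero entry positive) gives (1, 2, -2).

(1, 2, -2)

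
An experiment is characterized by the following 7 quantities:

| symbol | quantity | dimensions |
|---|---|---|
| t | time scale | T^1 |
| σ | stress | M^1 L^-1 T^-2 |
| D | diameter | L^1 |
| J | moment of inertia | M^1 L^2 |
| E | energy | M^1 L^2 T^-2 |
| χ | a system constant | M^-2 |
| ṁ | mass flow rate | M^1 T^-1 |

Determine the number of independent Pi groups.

There are 7 variables and 3 base dimensions (M, L, T).
The dimension matrix has rank 3.
Independent dimensionless groups: 7 − 3 = 4.

4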